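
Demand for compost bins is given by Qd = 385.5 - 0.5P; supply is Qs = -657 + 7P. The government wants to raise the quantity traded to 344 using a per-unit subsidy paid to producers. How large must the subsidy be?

Required subsidy s = 60 per unit

At Q = 344, invert demand for the buyer price: Pb = (385.5 − 344)/0.5 = 83; invert supply for the seller price: Ps = (344 − (-657))/7 = 143.
The subsidy must fill the gap: s = Ps − Pb = 143 − 83 = 60.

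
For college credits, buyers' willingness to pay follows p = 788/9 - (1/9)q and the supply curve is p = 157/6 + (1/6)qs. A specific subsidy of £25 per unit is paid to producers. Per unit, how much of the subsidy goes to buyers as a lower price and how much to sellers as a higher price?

Pre-subsidy: 788/9 - (1/9)q = 157/6 + (1/6)q gives q* = 221 and p* = 63.
With the subsidy, sellers receive ps = pb + 25 for each unit, where pb is the price buyers pay.
On the curves, pb = 788/9 - (1/9)q and ps = 157/6 + (1/6)q; the wedge ps − pb = 25 gives 157/6 + (1/6)q − (788/9 - (1/9)q) = 25, so q' = 311.
Then pb = 788/9 − (1/9)·311 = 53 and ps = 157/6 + (1/6)·311 = 78.
Buyers' price falls by p* − pb = 63 − 53 = 10; sellers' price rises by ps − p* = 78 − 63 = 15.

Buyers gain £10 per unit; sellers gain £15 per unit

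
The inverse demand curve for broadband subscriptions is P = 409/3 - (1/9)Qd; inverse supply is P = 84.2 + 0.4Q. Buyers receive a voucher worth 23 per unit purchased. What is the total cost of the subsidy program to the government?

Government cost = 3381

Pre-subsidy: 409/3 - (1/9)Q = 84.2 + 0.4Q gives Q* = 102 and P* = 125.
With the rebate, buyers effectively pay Pb = Ps − 23, where Ps is the price sellers receive.
On the curves, Pb = 409/3 - (1/9)Q and Ps = 84.2 + 0.4Q; the wedge Ps − Pb = 23 gives 84.2 + 0.4Q − (409/3 - (1/9)Q) = 23, so Q' = 147.
Then Pb = 409/3 − (1/9)·147 = 120 and Ps = 84.2 + 0.4·147 = 143.
Government outlay = subsidy × quantity = 23 × 147 = 3381.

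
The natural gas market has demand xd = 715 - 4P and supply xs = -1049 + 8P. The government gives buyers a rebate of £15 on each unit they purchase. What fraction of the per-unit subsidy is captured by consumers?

Pre-subsidy: 715 - 4P = -1049 + 8P gives P* = 147, x* = 127.
With the rebate, buyers effectively pay Pb = Ps − 15, where Ps is the price sellers receive.
Demand in terms of Ps becomes xd = 715 − 4(Ps − 15) = 775 - 4Ps. Setting this equal to supply: 775 - 4Ps = -1049 + 8Ps, so Ps = 152.
Buyers pay Pb = 152 − 15 = 137; x' = -1049 + 8·152 = 167.
Buyers' price falls by P* − Pb = 147 − 137 = 10; sellers' price rises by Ps − P* = 152 − 147 = 5.
So consumers capture 10/15 = 2/3 of each unit of subsidy.

Consumer share = 2/3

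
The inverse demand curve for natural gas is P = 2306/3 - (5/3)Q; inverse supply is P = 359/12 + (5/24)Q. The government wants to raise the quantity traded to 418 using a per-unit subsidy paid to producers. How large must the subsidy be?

Required subsidy s = 45 per unit

At Q = 418, from the demand curve buyers pay Pb = 2306/3 − (5/3)·418 = 72; from the supply curve sellers need Ps = 359/12 + (5/24)·418 = 117.
The subsidy must fill the gap: s = Ps − Pb = 117 − 72 = 45.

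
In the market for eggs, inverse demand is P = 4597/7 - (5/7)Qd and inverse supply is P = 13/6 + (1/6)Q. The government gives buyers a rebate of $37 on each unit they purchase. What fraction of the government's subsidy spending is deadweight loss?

Pre-subsidy: 4597/7 - (5/7)Q = 13/6 + (1/6)Q gives Q* = 743 and P* = 126.
With the rebate, buyers effectively pay Pb = Ps − 37, where Ps is the price sellers receive.
On the curves, Pb = 4597/7 - (5/7)Q and Ps = 13/6 + (1/6)Q; the wedge Ps − Pb = 37 gives 13/6 + (1/6)Q − (4597/7 - (5/7)Q) = 37, so Q' = 785.
Then Pb = 4597/7 − (5/7)·785 = 96 and Ps = 13/6 + (1/6)·785 = 133.
ΔCS = ½(743 + 785)(126 − 96) = 22920; ΔPS = ½(743 + 785)(133 − 126) = 5348.
Government spending = 37 × 785 = 29045.
DWL = ½ × 37 × (785 − 743) = 777; fraction = 777 / 29045 = 21/785.

DWL / government spending = 21/785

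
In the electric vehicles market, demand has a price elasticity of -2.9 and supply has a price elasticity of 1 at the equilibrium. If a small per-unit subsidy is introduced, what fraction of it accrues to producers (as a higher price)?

Producer share = 29/39

For a small subsidy around the equilibrium, the benefit split depends on the relative slopes, which at a point are proportional to the elasticities.
Buyer share = εs/(εs + |εd|) = 1/(1 + 2.9) = 10/39; seller share = |εd|/(εs + |εd|) = 29/39.
So producers capture 29/39 of the subsidy.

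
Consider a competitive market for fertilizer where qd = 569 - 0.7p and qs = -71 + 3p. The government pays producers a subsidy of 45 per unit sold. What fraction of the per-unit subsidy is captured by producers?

Pre-subsidy: 569 - 0.7p = -71 + 3p gives p* = 6400/37, q* = 16573/37.
With the subsidy, sellers receive ps = pb + 45 for each unit, where pb is the price buyers pay.
Supply in terms of pb becomes qs = -71 + 3(pb + 45) = 64 + 3pb. Setting this equal to demand: 569 - 0.7pb = 64 + 3pb, so pb = 5050/37.
Sellers receive ps = 5050/37 + 45 = 6715/37; q' = 569 − 0.7·(5050/37) = 17518/37.
Buyers' price falls by p* − pb = 6400/37 − 5050/37 = 1350/37; sellers' price rises by ps − p* = 6715/37 − 6400/37 = 315/37.
So producers capture (315/37)/45 = 7/37 of each unit of subsidy.

Producer share = 7/37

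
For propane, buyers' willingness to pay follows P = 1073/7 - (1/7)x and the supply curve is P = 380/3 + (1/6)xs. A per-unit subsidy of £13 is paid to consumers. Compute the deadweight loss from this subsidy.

Deadweight loss = £273

Pre-subsidy: 1073/7 - (1/7)x = 380/3 + (1/6)x gives x* = 86 and P* = 141.
With the rebate, buyers effectively pay Pb = Ps − 13, where Ps is the price sellers receive.
On the curves, Pb = 1073/7 - (1/7)x and Ps = 380/3 + (1/6)x; the wedge Ps − Pb = 13 gives 380/3 + (1/6)x − (1073/7 - (1/7)x) = 13, so x' = 128.
Then Pb = 1073/7 − (1/7)·128 = 135 and Ps = 380/3 + (1/6)·128 = 148.
The subsidy expands output by 128 − 86 = 42 past the efficient level; on those units the gap between marginal cost and willingness to pay runs from 0 up to 13.
DWL = ½ × 13 × 42 = 273.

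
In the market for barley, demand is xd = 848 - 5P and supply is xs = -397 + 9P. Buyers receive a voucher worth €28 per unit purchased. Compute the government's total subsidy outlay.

Pre-subsidy: 848 - 5P = -397 + 9P gives P* = 1245/14, x* = 5647/14.
With the rebate, buyers effectively pay Pb = Ps − 28, where Ps is the price sellers receive.
Demand in terms of Ps becomes xd = 848 − 5(Ps − 28) = 988 - 5Ps. Setting this equal to supply: 988 - 5Ps = -397 + 9Ps, so Ps = 1385/14.
Buyers pay Pb = 1385/14 − 28 = 993/14; x' = -397 + 9·(1385/14) = 6907/14.
Government outlay = subsidy × quantity = 28 × 6907/14 = 13814.

Government cost = €13814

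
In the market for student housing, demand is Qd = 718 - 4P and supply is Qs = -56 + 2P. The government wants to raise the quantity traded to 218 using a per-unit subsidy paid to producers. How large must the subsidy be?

At Q = 218, invert demand for the buyer price: Pb = (718 − 218)/4 = 125; invert supply for the seller price: Ps = (218 − (-56))/2 = 137.
The subsidy must fill the gap: s = Ps − Pb = 137 − 125 = 12.

Required subsidy s = 12 per unit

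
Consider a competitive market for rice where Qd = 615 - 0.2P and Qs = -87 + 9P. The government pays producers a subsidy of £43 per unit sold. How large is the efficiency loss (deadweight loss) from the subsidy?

Pre-subsidy: 615 - 0.2P = -87 + 9P gives P* = 1755/23, Q* = 13794/23.
With the subsidy, sellers receive Ps = Pb + 43 for each unit, where Pb is the price buyers pay.
Supply in terms of Pb becomes Qs = -87 + 9(Pb + 43) = 300 + 9Pb. Setting this equal to demand: 615 - 0.2Pb = 300 + 9Pb, so Pb = 1575/46.
Sellers receive Ps = 1575/46 + 43 = 3553/46; Q' = 615 − 0.2·(1575/46) = 27975/46.
The subsidy expands output by 27975/46 − 13794/23 = 387/46 past the efficient level; on those units the gap between marginal cost and willingness to pay runs from 0 up to 43.
DWL = ½ × 43 × 387/46 = 16641/92.

Deadweight loss = 16641/92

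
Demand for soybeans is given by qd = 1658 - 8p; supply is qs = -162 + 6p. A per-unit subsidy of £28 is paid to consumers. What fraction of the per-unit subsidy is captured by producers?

Pre-subsidy: 1658 - 8p = -162 + 6p gives p* = 130, q* = 618.
With the rebate, buyers effectively pay pb = ps − 28, where ps is the price sellers receive.
Demand in terms of ps becomes qd = 1658 − 8(ps − 28) = 1882 - 8ps. Setting this equal to supply: 1882 - 8ps = -162 + 6ps, so ps = 146.
Buyers pay pb = 146 − 28 = 118; q' = -162 + 6·146 = 714.
Buyers' price falls by p* − pb = 130 − 118 = 12; sellers' price rises by ps − p* = 146 − 130 = 16.
So producers capture 16/28 = 4/7 of each unit of subsidy.

Producer share = 4/7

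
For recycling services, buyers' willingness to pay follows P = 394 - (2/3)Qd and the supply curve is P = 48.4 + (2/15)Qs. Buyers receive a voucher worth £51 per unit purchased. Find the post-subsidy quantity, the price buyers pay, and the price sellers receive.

Pre-subsidy: 394 - (2/3)Q = 48.4 + (2/15)Q gives Q* = 432 and P* = 106.
With the rebate, buyers effectively pay Pb = Ps − 51, where Ps is the price sellers receive.
On the curves, Pb = 394 - (2/3)Q and Ps = 48.4 + (2/15)Q; the wedge Ps − Pb = 51 gives 48.4 + (2/15)Q − (394 - (2/3)Q) = 51, so Q' = 495.75.
Then Pb = 394 − (2/3)·495.75 = 63.5 and Ps = 48.4 + (2/15)·495.75 = 114.5.

Q' = 495.75; buyers pay £63.5; sellers receive £114.5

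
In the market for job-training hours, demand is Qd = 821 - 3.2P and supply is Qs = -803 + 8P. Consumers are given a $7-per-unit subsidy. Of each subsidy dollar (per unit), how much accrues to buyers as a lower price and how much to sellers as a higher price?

Pre-subsidy: 821 - 3.2P = -803 + 8P gives P* = 145, Q* = 357.
With the rebate, buyers effectively pay Pb = Ps − 7, where Ps is the price sellers receive.
Demand in terms of Ps becomes Qd = 821 − 3.2(Ps − 7) = 843.4 - 3.2Ps. Setting this equal to supply: 843.4 - 3.2Ps = -803 + 8Ps, so Ps = 147.
Buyers pay Pb = 147 − 7 = 140; Q' = -803 + 8·147 = 373.
Buyers' price falls by P* − Pb = 145 − 140 = 5; sellers' price rises by Ps − P* = 147 − 145 = 2.

Buyers gain $5 per unit; sellers gain $2 per unit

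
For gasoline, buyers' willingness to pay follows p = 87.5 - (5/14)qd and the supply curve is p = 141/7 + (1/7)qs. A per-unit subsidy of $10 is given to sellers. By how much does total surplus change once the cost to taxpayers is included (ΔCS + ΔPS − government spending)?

Net change in total surplus = -$100

Pre-subsidy: 87.5 - (5/14)q = 141/7 + (1/7)q gives q* = 943/7 and p* = 1930/49.
With the subsidy, sellers receive ps = pb + 10 for each unit, where pb is the price buyers pay.
On the curves, pb = 87.5 - (5/14)q and ps = 141/7 + (1/7)q; the wedge ps − pb = 10 gives 141/7 + (1/7)q − (87.5 - (5/14)q) = 10, so q' = 1083/7.
Then pb = 87.5 − (5/14)·(1083/7) = 1580/49 and ps = 141/7 + (1/7)·(1083/7) = 2070/49.
ΔCS = ½(943/7 + 1083/7)(1930/49 − 1580/49) = 50650/49; ΔPS = ½(943/7 + 1083/7)(2070/49 − 1930/49) = 20260/49.
Government spending = 10 × 1083/7 = 10830/7.
Net change = 50650/49 + 20260/49 − 10830/7 = -100. The loss equals the DWL triangle ½·10·20.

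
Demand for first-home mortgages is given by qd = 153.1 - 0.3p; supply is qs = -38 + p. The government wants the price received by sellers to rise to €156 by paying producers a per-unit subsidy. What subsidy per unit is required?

At a seller price of 156, quantity supplied is -38 + 1·156 = 118.
Buyers absorb 118 only when they pay pb with 153.1 − 0.3·pb = 118, i.e. pb = 117.
s = ps − pb = 156 − 117 = 39.

Required subsidy s = €39 per unit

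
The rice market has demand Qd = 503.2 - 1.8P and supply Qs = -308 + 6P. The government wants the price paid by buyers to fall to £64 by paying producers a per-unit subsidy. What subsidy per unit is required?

Required subsidy s = £52 per unit

At a buyer price of 64, quantity demanded is 503.2 − 1.8·64 = 388.
Sellers supply 388 only when they receive Ps with -308 + 6·Ps = 388, i.e. Ps = 116.
s = Ps − Pb = 116 − 64 = 52.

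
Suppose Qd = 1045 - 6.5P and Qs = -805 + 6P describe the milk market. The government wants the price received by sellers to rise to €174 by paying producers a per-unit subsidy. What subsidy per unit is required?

Required subsidy s = €50 per unit

At a seller price of 174, quantity supplied is -805 + 6·174 = 239.
Buyers absorb 239 only when they pay Pb with 1045 − 6.5·Pb = 239, i.e. Pb = 124.
s = Ps − Pb = 174 − 124 = 50.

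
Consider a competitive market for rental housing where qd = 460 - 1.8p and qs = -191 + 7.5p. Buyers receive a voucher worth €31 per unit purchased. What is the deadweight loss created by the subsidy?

Pre-subsidy: 460 - 1.8p = -191 + 7.5p gives p* = 70, q* = 334.
With the rebate, buyers effectively pay pb = ps − 31, where ps is the price sellers receive.
Demand in terms of ps becomes qd = 460 − 1.8(ps − 31) = 515.8 - 1.8ps. Setting this equal to supply: 515.8 - 1.8ps = -191 + 7.5ps, so ps = 76.
Buyers pay pb = 76 − 31 = 45; q' = -191 + 7.5·76 = 379.
The subsidy expands output by 379 − 334 = 45 past the efficient level; on those units the gap between marginal cost and willingness to pay runs from 0 up to 31.
DWL = ½ × 31 × 45 = 697.5.

Deadweight loss = €697.5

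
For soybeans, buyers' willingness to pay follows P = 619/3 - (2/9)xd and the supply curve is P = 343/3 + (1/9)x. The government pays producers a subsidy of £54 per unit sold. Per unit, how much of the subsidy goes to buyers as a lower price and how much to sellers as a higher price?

Pre-subsidy: 619/3 - (2/9)x = 343/3 + (1/9)x gives x* = 276 and P* = 145.
With the subsidy, sellers receive Ps = Pb + 54 for each unit, where Pb is the price buyers pay.
On the curves, Pb = 619/3 - (2/9)x and Ps = 343/3 + (1/9)x; the wedge Ps − Pb = 54 gives 343/3 + (1/9)x − (619/3 - (2/9)x) = 54, so x' = 438.
Then Pb = 619/3 − (2/9)·438 = 109 and Ps = 343/3 + (1/9)·438 = 163.
Buyers' price falls by P* − Pb = 145 − 109 = 36; sellers' price rises by Ps − P* = 163 − 145 = 18.

Buyers gain £36 per unit; sellers gain £18 per unit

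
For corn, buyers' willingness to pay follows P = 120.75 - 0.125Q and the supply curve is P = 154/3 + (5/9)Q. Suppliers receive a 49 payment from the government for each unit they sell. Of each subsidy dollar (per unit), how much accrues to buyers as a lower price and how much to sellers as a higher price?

Buyers gain 9 per unit; sellers gain 40 per unit

Pre-subsidy: 120.75 - 0.125Q = 154/3 + (5/9)Q gives Q* = 102 and P* = 108.
With the subsidy, sellers receive Ps = Pb + 49 for each unit, where Pb is the price buyers pay.
On the curves, Pb = 120.75 - 0.125Q and Ps = 154/3 + (5/9)Q; the wedge Ps − Pb = 49 gives 154/3 + (5/9)Q − (120.75 - 0.125Q) = 49, so Q' = 174.
Then Pb = 120.75 − 0.125·174 = 99 and Ps = 154/3 + (5/9)·174 = 148.
Buyers' price falls by P* − Pb = 108 − 99 = 9; sellers' price rises by Ps − P* = 148 − 108 = 40.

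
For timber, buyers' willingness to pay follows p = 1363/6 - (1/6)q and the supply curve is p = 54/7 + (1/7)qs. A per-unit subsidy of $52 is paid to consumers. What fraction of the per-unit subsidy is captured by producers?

Producer share = 6/13

Pre-subsidy: 1363/6 - (1/6)q = 54/7 + (1/7)q gives q* = 709 and p* = 109.
With the rebate, buyers effectively pay pb = ps − 52, where ps is the price sellers receive.
On the curves, pb = 1363/6 - (1/6)q and ps = 54/7 + (1/7)q; the wedge ps − pb = 52 gives 54/7 + (1/7)q − (1363/6 - (1/6)q) = 52, so q' = 877.
Then pb = 1363/6 − (1/6)·877 = 81 and ps = 54/7 + (1/7)·877 = 133.
Buyers' price falls by p* − pb = 109 − 81 = 28; sellers' price rises by ps − p* = 133 − 109 = 24.
So producers capture 24/52 = 6/13 of each unit of subsidy.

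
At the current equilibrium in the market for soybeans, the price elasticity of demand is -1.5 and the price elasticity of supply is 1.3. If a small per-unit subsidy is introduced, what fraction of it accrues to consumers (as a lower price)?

For a small subsidy around the equilibrium, the benefit split depends on the relative slopes, which at a point are proportional to the elasticities.
Buyer share = εs/(εs + |εd|) = 1.3/(1.3 + 1.5) = 13/28; seller share = |εd|/(εs + |εd|) = 15/28.

Consumer share = 13/28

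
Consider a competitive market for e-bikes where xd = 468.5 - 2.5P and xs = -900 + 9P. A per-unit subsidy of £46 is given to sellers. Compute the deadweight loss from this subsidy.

Pre-subsidy: 468.5 - 2.5P = -900 + 9P gives P* = 119, x* = 171.
With the subsidy, sellers receive Ps = Pb + 46 for each unit, where Pb is the price buyers pay.
Supply in terms of Pb becomes xs = -900 + 9(Pb + 46) = -486 + 9Pb. Setting this equal to demand: 468.5 - 2.5Pb = -486 + 9Pb, so Pb = 83.
Sellers receive Ps = 83 + 46 = 129; x' = 468.5 − 2.5·83 = 261.
The subsidy expands output by 261 − 171 = 90 past the efficient level; on those units the gap between marginal cost and willingness to pay runs from 0 up to 46.
DWL = ½ × 46 × 90 = 2070.

Deadweight loss = £2070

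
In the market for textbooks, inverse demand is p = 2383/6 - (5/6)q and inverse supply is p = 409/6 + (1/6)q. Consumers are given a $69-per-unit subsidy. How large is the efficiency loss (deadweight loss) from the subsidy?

Pre-subsidy: 2383/6 - (5/6)q = 409/6 + (1/6)q gives q* = 329 and p* = 123.
With the rebate, buyers effectively pay pb = ps − 69, where ps is the price sellers receive.
On the curves, pb = 2383/6 - (5/6)q and ps = 409/6 + (1/6)q; the wedge ps − pb = 69 gives 409/6 + (1/6)q − (2383/6 - (5/6)q) = 69, so q' = 398.
Then pb = 2383/6 − (5/6)·398 = 65.5 and ps = 409/6 + (1/6)·398 = 134.5.
The subsidy expands output by 398 − 329 = 69 past the efficient level; on those units the gap between marginal cost and willingness to pay runs from 0 up to 69.
DWL = ½ × 69 × 69 = 2380.5.

Deadweight loss = $2380.5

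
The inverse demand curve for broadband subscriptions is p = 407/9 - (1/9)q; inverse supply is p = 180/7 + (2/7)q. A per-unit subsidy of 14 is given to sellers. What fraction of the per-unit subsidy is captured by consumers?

Pre-subsidy: 407/9 - (1/9)q = 180/7 + (2/7)q gives q* = 49.16 and p* = 39.76.
With the subsidy, sellers receive ps = pb + 14 for each unit, where pb is the price buyers pay.
On the curves, pb = 407/9 - (1/9)q and ps = 180/7 + (2/7)q; the wedge ps − pb = 14 gives 180/7 + (2/7)q − (407/9 - (1/9)q) = 14, so q' = 84.44.
Then pb = 407/9 − (1/9)·84.44 = 35.84 and ps = 180/7 + (2/7)·84.44 = 49.84.
Buyers' price falls by p* − pb = 39.76 − 35.84 = 3.92; sellers' price rises by ps − p* = 49.84 − 39.76 = 10.08.
So consumers capture 3.92/14 = 0.28 of each unit of subsidy.

Consumer share = 0.28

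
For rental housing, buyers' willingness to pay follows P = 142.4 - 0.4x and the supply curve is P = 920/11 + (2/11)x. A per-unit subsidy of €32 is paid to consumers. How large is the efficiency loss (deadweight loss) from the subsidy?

Deadweight loss = €880

Pre-subsidy: 142.4 - 0.4x = 920/11 + (2/11)x gives x* = 101 and P* = 102.
With the rebate, buyers effectively pay Pb = Ps − 32, where Ps is the price sellers receive.
On the curves, Pb = 142.4 - 0.4x and Ps = 920/11 + (2/11)x; the wedge Ps − Pb = 32 gives 920/11 + (2/11)x − (142.4 - 0.4x) = 32, so x' = 156.
Then Pb = 142.4 − 0.4·156 = 80 and Ps = 920/11 + (2/11)·156 = 112.
The subsidy expands output by 156 − 101 = 55 past the efficient level; on those units the gap between marginal cost and willingness to pay runs from 0 up to 32.
DWL = ½ × 32 × 55 = 880.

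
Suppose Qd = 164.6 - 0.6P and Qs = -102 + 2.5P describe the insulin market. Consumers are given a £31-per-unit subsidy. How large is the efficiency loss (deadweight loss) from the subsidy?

Pre-subsidy: 164.6 - 0.6P = -102 + 2.5P gives P* = 86, Q* = 113.
With the rebate, buyers effectively pay Pb = Ps − 31, where Ps is the price sellers receive.
Demand in terms of Ps becomes Qd = 164.6 − 0.6(Ps − 31) = 183.2 - 0.6Ps. Setting this equal to supply: 183.2 - 0.6Ps = -102 + 2.5Ps, so Ps = 92.
Buyers pay Pb = 92 − 31 = 61; Q' = -102 + 2.5·92 = 128.
The subsidy expands output by 128 − 113 = 15 past the efficient level; on those units the gap between marginal cost and willingness to pay runs from 0 up to 31.
DWL = ½ × 31 × 15 = 232.5.

Deadweight loss = £232.5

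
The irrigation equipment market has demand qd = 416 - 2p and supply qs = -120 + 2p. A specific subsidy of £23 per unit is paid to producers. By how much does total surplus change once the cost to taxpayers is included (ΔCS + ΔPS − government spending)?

Net change in total surplus = -£264.5

Pre-subsidy: 416 - 2p = -120 + 2p gives p* = 134, q* = 148.
With the subsidy, sellers receive ps = pb + 23 for each unit, where pb is the price buyers pay.
Supply in terms of pb becomes qs = -120 + 2(pb + 23) = -74 + 2pb. Setting this equal to demand: 416 - 2pb = -74 + 2pb, so pb = 122.5.
Sellers receive ps = 122.5 + 23 = 145.5; q' = 416 − 2·122.5 = 171.
ΔCS = ½(148 + 171)(134 − 122.5) = 1834.25; ΔPS = ½(148 + 171)(145.5 − 134) = 1834.25.
Government spending = 23 × 171 = 3933.
Net change = 1834.25 + 1834.25 − 3933 = -264.5. The loss equals the DWL triangle ½·23·23.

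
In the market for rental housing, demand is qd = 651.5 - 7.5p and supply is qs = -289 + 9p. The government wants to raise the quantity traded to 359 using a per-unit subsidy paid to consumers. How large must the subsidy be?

Required subsidy s = 33 per unit

At q = 359, invert demand for the buyer price: pb = (651.5 − 359)/7.5 = 39; invert supply for the seller price: ps = (359 − (-289))/9 = 72.
The subsidy must fill the gap: s = ps − pb = 72 − 39 = 33.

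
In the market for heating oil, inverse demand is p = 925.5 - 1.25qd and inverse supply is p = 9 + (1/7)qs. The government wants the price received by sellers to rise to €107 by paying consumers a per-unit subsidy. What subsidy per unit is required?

At a seller price of 107, quantity supplied is -63 + 7·107 = 686.
Buyers absorb 686 only when they pay pb = 925.5 − 1.25·686 = 68.
s = ps − pb = 107 − 68 = 39.

Required subsidy s = €39 per unit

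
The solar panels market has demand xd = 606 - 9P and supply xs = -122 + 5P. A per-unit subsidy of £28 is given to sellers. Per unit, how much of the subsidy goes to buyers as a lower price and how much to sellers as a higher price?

Pre-subsidy: 606 - 9P = -122 + 5P gives P* = 52, x* = 138.
With the subsidy, sellers receive Ps = Pb + 28 for each unit, where Pb is the price buyers pay.
Supply in terms of Pb becomes xs = -122 + 5(Pb + 28) = 18 + 5Pb. Setting this equal to demand: 606 - 9Pb = 18 + 5Pb, so Pb = 42.
Sellers receive Ps = 42 + 28 = 70; x' = 606 − 9·42 = 228.
Buyers' price falls by P* − Pb = 52 − 42 = 10; sellers' price rises by Ps − P* = 70 − 52 = 18.

Buyers gain £10 per unit; sellers gain £18 per unit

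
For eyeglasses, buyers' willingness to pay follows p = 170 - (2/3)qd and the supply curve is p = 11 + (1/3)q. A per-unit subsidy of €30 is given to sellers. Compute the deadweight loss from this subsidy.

Pre-subsidy: 170 - (2/3)q = 11 + (1/3)q gives q* = 159 and p* = 64.
With the subsidy, sellers receive ps = pb + 30 for each unit, where pb is the price buyers pay.
On the curves, pb = 170 - (2/3)q and ps = 11 + (1/3)q; the wedge ps − pb = 30 gives 11 + (1/3)q − (170 - (2/3)q) = 30, so q' = 189.
Then pb = 170 − (2/3)·189 = 44 and ps = 11 + (1/3)·189 = 74.
The subsidy expands output by 189 − 159 = 30 past the efficient level; on those units the gap between marginal cost and willingness to pay runs from 0 up to 30.
DWL = ½ × 30 × 30 = 450.

Deadweight loss = €450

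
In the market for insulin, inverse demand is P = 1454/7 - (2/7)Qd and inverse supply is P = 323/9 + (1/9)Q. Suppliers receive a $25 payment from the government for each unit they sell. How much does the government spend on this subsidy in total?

Government cost = $12400

Pre-subsidy: 1454/7 - (2/7)Q = 323/9 + (1/9)Q gives Q* = 433 and P* = 84.
With the subsidy, sellers receive Ps = Pb + 25 for each unit, where Pb is the price buyers pay.
On the curves, Pb = 1454/7 - (2/7)Q and Ps = 323/9 + (1/9)Q; the wedge Ps − Pb = 25 gives 323/9 + (1/9)Q − (1454/7 - (2/7)Q) = 25, so Q' = 496.
Then Pb = 1454/7 − (2/7)·496 = 66 and Ps = 323/9 + (1/9)·496 = 91.
Government outlay = subsidy × quantity = 25 × 496 = 12400.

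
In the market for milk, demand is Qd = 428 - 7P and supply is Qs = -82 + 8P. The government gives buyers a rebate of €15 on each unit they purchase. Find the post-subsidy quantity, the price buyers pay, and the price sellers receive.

Pre-subsidy: 428 - 7P = -82 + 8P gives P* = 34, Q* = 190.
With the rebate, buyers effectively pay Pb = Ps − 15, where Ps is the price sellers receive.
Demand in terms of Ps becomes Qd = 428 − 7(Ps − 15) = 533 - 7Ps. Setting this equal to supply: 533 - 7Ps = -82 + 8Ps, so Ps = 41.
Buyers pay Pb = 41 − 15 = 26; Q' = -82 + 8·41 = 246.

Q' = 246; buyers pay €26; sellers receive €41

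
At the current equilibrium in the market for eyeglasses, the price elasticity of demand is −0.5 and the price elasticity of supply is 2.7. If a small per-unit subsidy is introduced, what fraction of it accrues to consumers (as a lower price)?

For a small subsidy around the equilibrium, the benefit split depends on the relative slopes, which at a point are proportional to the elasticities.
Buyer share = εs/(εs + |εd|) = 2.7/(2.7 + 0.5) = 0.84375; seller share = |εd|/(εs + |εd|) = 0.15625.

Consumer share = 0.84375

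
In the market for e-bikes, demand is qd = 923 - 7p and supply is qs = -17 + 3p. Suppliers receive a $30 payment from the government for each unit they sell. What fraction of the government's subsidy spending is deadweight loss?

DWL / government spending = 63/656

Pre-subsidy: 923 - 7p = -17 + 3p gives p* = 94, q* = 265.
With the subsidy, sellers receive ps = pb + 30 for each unit, where pb is the price buyers pay.
Supply in terms of pb becomes qs = -17 + 3(pb + 30) = 73 + 3pb. Setting this equal to demand: 923 - 7pb = 73 + 3pb, so pb = 85.
Sellers receive ps = 85 + 30 = 115; q' = 923 − 7·85 = 328.
ΔCS = ½(265 + 328)(94 − 85) = 2668.5; ΔPS = ½(265 + 328)(115 − 94) = 6226.5.
Government spending = 30 × 328 = 9840.
DWL = ½ × 30 × (328 − 265) = 945; fraction = 945 / 9840 = 63/656.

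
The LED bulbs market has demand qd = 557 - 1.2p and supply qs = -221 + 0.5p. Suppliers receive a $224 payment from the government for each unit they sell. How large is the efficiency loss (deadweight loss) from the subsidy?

Pre-subsidy: 557 - 1.2p = -221 + 0.5p gives p* = 7780/17, q* = 133/17.
With the subsidy, sellers receive ps = pb + 224 for each unit, where pb is the price buyers pay.
Supply in terms of pb becomes qs = -221 + 0.5(pb + 224) = -109 + 0.5pb. Setting this equal to demand: 557 - 1.2pb = -109 + 0.5pb, so pb = 6660/17.
Sellers receive ps = 6660/17 + 224 = 10468/17; q' = 557 − 1.2·(6660/17) = 1477/17.
The subsidy expands output by 1477/17 − 133/17 = 1344/17 past the efficient level; on those units the gap between marginal cost and willingness to pay runs from 0 up to 224.
DWL = ½ × 224 × 1344/17 = 150528/17.

Deadweight loss = 150528/17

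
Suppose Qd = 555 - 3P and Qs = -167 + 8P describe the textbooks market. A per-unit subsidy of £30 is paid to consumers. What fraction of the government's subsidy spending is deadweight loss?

DWL / government spending = 120/1553

Pre-subsidy: 555 - 3P = -167 + 8P gives P* = 722/11, Q* = 3939/11.
With the rebate, buyers effectively pay Pb = Ps − 30, where Ps is the price sellers receive.
Demand in terms of Ps becomes Qd = 555 − 3(Ps − 30) = 645 - 3Ps. Setting this equal to supply: 645 - 3Ps = -167 + 8Ps, so Ps = 812/11.
Buyers pay Pb = 812/11 − 30 = 482/11; Q' = -167 + 8·(812/11) = 4659/11.
ΔCS = ½(3939/11 + 4659/11)(722/11 − 482/11) = 1031760/121; ΔPS = ½(3939/11 + 4659/11)(812/11 − 722/11) = 386910/121.
Government spending = 30 × 4659/11 = 139770/11.
DWL = ½ × 30 × (4659/11 − 3939/11) = 10800/11; fraction = (10800/11) / (139770/11) = 120/1553.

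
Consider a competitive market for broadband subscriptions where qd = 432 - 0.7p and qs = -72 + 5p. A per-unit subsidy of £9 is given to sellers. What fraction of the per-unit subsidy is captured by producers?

Producer share = 7/57

Pre-subsidy: 432 - 0.7p = -72 + 5p gives p* = 1680/19, q* = 7032/19.
With the subsidy, sellers receive ps = pb + 9 for each unit, where pb is the price buyers pay.
Supply in terms of pb becomes qs = -72 + 5(pb + 9) = -27 + 5pb. Setting this equal to demand: 432 - 0.7pb = -27 + 5pb, so pb = 1530/19.
Sellers receive ps = 1530/19 + 9 = 1701/19; q' = 432 − 0.7·(1530/19) = 7137/19.
Buyers' price falls by p* − pb = 1680/19 − 1530/19 = 150/19; sellers' price rises by ps − p* = 1701/19 − 1680/19 = 21/19.
So producers capture (21/19)/9 = 7/57 of each unit of subsidy.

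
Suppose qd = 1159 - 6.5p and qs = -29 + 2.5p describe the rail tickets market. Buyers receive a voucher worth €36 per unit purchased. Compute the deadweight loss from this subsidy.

Deadweight loss = €1170

Pre-subsidy: 1159 - 6.5p = -29 + 2.5p gives p* = 132, q* = 301.
With the rebate, buyers effectively pay pb = ps − 36, where ps is the price sellers receive.
Demand in terms of ps becomes qd = 1159 − 6.5(ps − 36) = 1393 - 6.5ps. Setting this equal to supply: 1393 - 6.5ps = -29 + 2.5ps, so ps = 158.
Buyers pay pb = 158 − 36 = 122; q' = -29 + 2.5·158 = 366.
The subsidy expands output by 366 − 301 = 65 past the efficient level; on those units the gap between marginal cost and willingness to pay runs from 0 up to 36.
DWL = ½ × 36 × 65 = 1170.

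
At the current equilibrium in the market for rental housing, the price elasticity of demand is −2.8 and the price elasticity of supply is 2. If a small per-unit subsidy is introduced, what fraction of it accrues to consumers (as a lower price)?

For a small subsidy around the equilibrium, the benefit split depends on the relative slopes, which at a point are proportional to the elasticities.
Buyer share = εs/(εs + |εd|) = 2/(2 + 2.8) = 5/12; seller share = |εd|/(εs + |εd|) = 7/12.

Consumer share = 5/12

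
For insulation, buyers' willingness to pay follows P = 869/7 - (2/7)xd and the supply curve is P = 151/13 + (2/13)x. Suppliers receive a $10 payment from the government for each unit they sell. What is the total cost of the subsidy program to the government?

Government cost = $2787.5

Pre-subsidy: 869/7 - (2/7)x = 151/13 + (2/13)x gives x* = 256 and P* = 51.
With the subsidy, sellers receive Ps = Pb + 10 for each unit, where Pb is the price buyers pay.
On the curves, Pb = 869/7 - (2/7)x and Ps = 151/13 + (2/13)x; the wedge Ps − Pb = 10 gives 151/13 + (2/13)x − (869/7 - (2/7)x) = 10, so x' = 278.75.
Then Pb = 869/7 − (2/7)·278.75 = 44.5 and Ps = 151/13 + (2/13)·278.75 = 54.5.
Government outlay = subsidy × quantity = 10 × 278.75 = 2787.5.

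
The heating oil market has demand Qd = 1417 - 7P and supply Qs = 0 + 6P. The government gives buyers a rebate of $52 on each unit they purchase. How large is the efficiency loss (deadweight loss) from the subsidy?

Deadweight loss = $4368

Pre-subsidy: 1417 - 7P = 0 + 6P gives P* = 109, Q* = 654.
With the rebate, buyers effectively pay Pb = Ps − 52, where Ps is the price sellers receive.
Demand in terms of Ps becomes Qd = 1417 − 7(Ps − 52) = 1781 - 7Ps. Setting this equal to supply: 1781 - 7Ps = 0 + 6Ps, so Ps = 137.
Buyers pay Pb = 137 − 52 = 85; Q' = 0 + 6·137 = 822.
The subsidy expands output by 822 − 654 = 168 past the efficient level; on those units the gap between marginal cost and willingness to pay runs from 0 up to 52.
DWL = ½ × 52 × 168 = 4368.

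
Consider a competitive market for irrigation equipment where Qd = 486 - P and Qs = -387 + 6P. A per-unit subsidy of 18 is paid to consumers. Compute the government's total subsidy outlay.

Government cost = 47466/7

Pre-subsidy: 486 - P = -387 + 6P gives P* = 873/7, Q* = 2529/7.
With the rebate, buyers effectively pay Pb = Ps − 18, where Ps is the price sellers receive.
Demand in terms of Ps becomes Qd = 486 − 1(Ps − 18) = 504 - Ps. Setting this equal to supply: 504 - Ps = -387 + 6Ps, so Ps = 891/7.
Buyers pay Pb = 891/7 − 18 = 765/7; Q' = -387 + 6·(891/7) = 2637/7.
Government outlay = subsidy × quantity = 18 × 2637/7 = 47466/7.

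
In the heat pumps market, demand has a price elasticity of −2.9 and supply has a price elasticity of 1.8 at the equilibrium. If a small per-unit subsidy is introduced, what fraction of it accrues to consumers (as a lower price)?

For a small subsidy around the equilibrium, the benefit split depends on the relative slopes, which at a point are proportional to the elasticities.
Buyer share = εs/(εs + |εd|) = 1.8/(1.8 + 2.9) = 18/47; seller share = |εd|/(εs + |εd|) = 29/47.

Consumer share = 18/47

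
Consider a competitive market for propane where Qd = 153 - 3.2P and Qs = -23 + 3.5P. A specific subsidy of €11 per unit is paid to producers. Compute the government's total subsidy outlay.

Pre-subsidy: 153 - 3.2P = -23 + 3.5P gives P* = 1760/67, Q* = 4619/67.
With the subsidy, sellers receive Ps = Pb + 11 for each unit, where Pb is the price buyers pay.
Supply in terms of Pb becomes Qs = -23 + 3.5(Pb + 11) = 15.5 + 3.5Pb. Setting this equal to demand: 153 - 3.2Pb = 15.5 + 3.5Pb, so Pb = 1375/67.
Sellers receive Ps = 1375/67 + 11 = 2112/67; Q' = 153 − 3.2·(1375/67) = 5851/67.
Government outlay = subsidy × quantity = 11 × 5851/67 = 64361/67.

Government cost = 64361/67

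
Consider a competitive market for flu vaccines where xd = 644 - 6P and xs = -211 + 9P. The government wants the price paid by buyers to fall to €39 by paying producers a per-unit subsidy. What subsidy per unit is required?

Required subsidy s = €30 per unit

At a buyer price of 39, quantity demanded is 644 − 6·39 = 410.
Sellers supply 410 only when they receive Ps with -211 + 9·Ps = 410, i.e. Ps = 69.
s = Ps − Pb = 69 − 39 = 30.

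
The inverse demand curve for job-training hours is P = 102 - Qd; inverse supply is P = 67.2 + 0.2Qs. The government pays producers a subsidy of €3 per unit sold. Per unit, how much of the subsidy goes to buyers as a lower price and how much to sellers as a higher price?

Pre-subsidy: 102 - Q = 67.2 + 0.2Q gives Q* = 29 and P* = 73.
With the subsidy, sellers receive Ps = Pb + 3 for each unit, where Pb is the price buyers pay.
On the curves, Pb = 102 - Q and Ps = 67.2 + 0.2Q; the wedge Ps − Pb = 3 gives 67.2 + 0.2Q − (102 - Q) = 3, so Q' = 31.5.
Then Pb = 102 − 1·31.5 = 70.5 and Ps = 67.2 + 0.2·31.5 = 73.5.
Buyers' price falls by P* − Pb = 73 − 70.5 = 2.5; sellers' price rises by Ps − P* = 73.5 − 73 = 0.5.

Buyers gain €2.5 per unit; sellers gain €0.5 per unit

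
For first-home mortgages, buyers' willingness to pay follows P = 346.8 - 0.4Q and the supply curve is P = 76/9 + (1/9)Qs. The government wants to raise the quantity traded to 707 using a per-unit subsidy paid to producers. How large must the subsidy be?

At Q = 707, from the demand curve buyers pay Pb = 346.8 − 0.4·707 = 64; from the supply curve sellers need Ps = 76/9 + (1/9)·707 = 87.
The subsidy must fill the gap: s = Ps − Pb = 87 − 64 = 23.

Required subsidy s = 23 per unit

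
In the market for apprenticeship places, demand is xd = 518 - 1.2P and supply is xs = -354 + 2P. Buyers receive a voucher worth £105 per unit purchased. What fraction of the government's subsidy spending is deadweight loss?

DWL / government spending = 315/2158

Pre-subsidy: 518 - 1.2P = -354 + 2P gives P* = 272.5, x* = 191.
With the rebate, buyers effectively pay Pb = Ps − 105, where Ps is the price sellers receive.
Demand in terms of Ps becomes xd = 518 − 1.2(Ps − 105) = 644 - 1.2Ps. Setting this equal to supply: 644 - 1.2Ps = -354 + 2Ps, so Ps = 311.875.
Buyers pay Pb = 311.875 − 105 = 206.875; x' = -354 + 2·311.875 = 269.75.
ΔCS = ½(191 + 269.75)(272.5 − 206.875) = 15118.359375; ΔPS = ½(191 + 269.75)(311.875 − 272.5) = 9071.015625.
Government spending = 105 × 269.75 = 28323.75.
DWL = ½ × 105 × (269.75 − 191) = 4134.375; fraction = 4134.375 / 28323.75 = 315/2158.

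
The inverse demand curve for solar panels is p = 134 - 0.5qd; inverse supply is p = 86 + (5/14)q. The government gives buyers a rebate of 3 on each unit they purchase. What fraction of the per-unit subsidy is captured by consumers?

Pre-subsidy: 134 - 0.5q = 86 + (5/14)q gives q* = 56 and p* = 106.
With the rebate, buyers effectively pay pb = ps − 3, where ps is the price sellers receive.
On the curves, pb = 134 - 0.5q and ps = 86 + (5/14)q; the wedge ps − pb = 3 gives 86 + (5/14)q − (134 - 0.5q) = 3, so q' = 59.5.
Then pb = 134 − 0.5·59.5 = 104.25 and ps = 86 + (5/14)·59.5 = 107.25.
Buyers' price falls by p* − pb = 106 − 104.25 = 1.75; sellers' price rises by ps − p* = 107.25 − 106 = 1.25.
So consumers capture 1.75/3 = 7/12 of each unit of subsidy.

Consumer share = 7/12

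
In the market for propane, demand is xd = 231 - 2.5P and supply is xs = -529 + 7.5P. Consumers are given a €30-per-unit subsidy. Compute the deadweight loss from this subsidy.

Deadweight loss = €843.75

Pre-subsidy: 231 - 2.5P = -529 + 7.5P gives P* = 76, x* = 41.
With the rebate, buyers effectively pay Pb = Ps − 30, where Ps is the price sellers receive.
Demand in terms of Ps becomes xd = 231 − 2.5(Ps − 30) = 306 - 2.5Ps. Setting this equal to supply: 306 - 2.5Ps = -529 + 7.5Ps, so Ps = 83.5.
Buyers pay Pb = 83.5 − 30 = 53.5; x' = -529 + 7.5·83.5 = 97.25.
The subsidy expands output by 97.25 − 41 = 56.25 past the efficient level; on those units the gap between marginal cost and willingness to pay runs from 0 up to 30.
DWL = ½ × 30 × 56.25 = 843.75.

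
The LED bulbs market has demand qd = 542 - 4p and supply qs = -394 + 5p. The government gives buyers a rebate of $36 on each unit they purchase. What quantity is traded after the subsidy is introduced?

q' = 206

Pre-subsidy: 542 - 4p = -394 + 5p gives p* = 104, q* = 126.
With the rebate, buyers effectively pay pb = ps − 36, where ps is the price sellers receive.
Demand in terms of ps becomes qd = 542 − 4(ps − 36) = 686 - 4ps. Setting this equal to supply: 686 - 4ps = -394 + 5ps, so ps = 120.
Buyers pay pb = 120 − 36 = 84; q' = -394 + 5·120 = 206.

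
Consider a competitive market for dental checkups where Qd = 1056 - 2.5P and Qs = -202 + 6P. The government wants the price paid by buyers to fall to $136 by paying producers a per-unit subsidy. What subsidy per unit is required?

At a buyer price of 136, quantity demanded is 1056 − 2.5·136 = 716.
Sellers supply 716 only when they receive Ps with -202 + 6·Ps = 716, i.e. Ps = 153.
s = Ps − Pb = 153 − 136 = 17.

Required subsidy s = $17 per unit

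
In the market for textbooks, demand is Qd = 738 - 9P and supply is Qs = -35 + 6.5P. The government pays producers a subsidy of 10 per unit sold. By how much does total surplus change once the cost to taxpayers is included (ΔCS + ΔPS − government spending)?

Net change in total surplus = -5850/31

Pre-subsidy: 738 - 9P = -35 + 6.5P gives P* = 1546/31, Q* = 8964/31.
With the subsidy, sellers receive Ps = Pb + 10 for each unit, where Pb is the price buyers pay.
Supply in terms of Pb becomes Qs = -35 + 6.5(Pb + 10) = 30 + 6.5Pb. Setting this equal to demand: 738 - 9Pb = 30 + 6.5Pb, so Pb = 1416/31.
Sellers receive Ps = 1416/31 + 10 = 1726/31; Q' = 738 − 9·(1416/31) = 10134/31.
ΔCS = ½(8964/31 + 10134/31)(1546/31 − 1416/31) = 1241370/961; ΔPS = ½(8964/31 + 10134/31)(1726/31 − 1546/31) = 1718820/961.
Government spending = 10 × 10134/31 = 101340/31.
Net change = 1241370/961 + 1718820/961 − 101340/31 = -5850/31. The loss equals the DWL triangle ½·10·1170/31.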